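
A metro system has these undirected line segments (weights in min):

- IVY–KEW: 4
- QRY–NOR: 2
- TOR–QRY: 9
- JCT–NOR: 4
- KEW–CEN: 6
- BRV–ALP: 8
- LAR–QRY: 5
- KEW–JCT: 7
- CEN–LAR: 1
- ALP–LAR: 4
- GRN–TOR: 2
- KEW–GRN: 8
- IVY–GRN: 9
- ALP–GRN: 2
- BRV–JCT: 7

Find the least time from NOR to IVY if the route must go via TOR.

22 min

Shortest NOR→TOR: NOR–QRY–TOR = 11
Shortest TOR→IVY: TOR–GRN–IVY = 11
Total via TOR: 11 + 11 = 22 min.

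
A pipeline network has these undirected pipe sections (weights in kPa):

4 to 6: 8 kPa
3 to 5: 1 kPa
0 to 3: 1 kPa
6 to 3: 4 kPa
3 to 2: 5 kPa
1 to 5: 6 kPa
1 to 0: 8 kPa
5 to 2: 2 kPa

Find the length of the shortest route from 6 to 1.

11 kPa

Running Dijkstra from 6:
6: 0
3: 4  (via 6)
0: 5  (via 3)
5: 5  (via 3)
2: 7  (via 5)
4: 8  (via 6)
1: 11  (via 5)
Shortest route: 6 → 3 → 5 → 1 = 11 kPa.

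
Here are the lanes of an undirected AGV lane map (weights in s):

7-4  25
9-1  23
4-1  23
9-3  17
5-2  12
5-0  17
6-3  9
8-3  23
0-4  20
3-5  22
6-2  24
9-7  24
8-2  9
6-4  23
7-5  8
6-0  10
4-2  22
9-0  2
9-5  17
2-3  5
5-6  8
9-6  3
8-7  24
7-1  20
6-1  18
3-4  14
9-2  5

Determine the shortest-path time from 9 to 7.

Candidate routes:
9 → 7: 24 = 24
9 → 6 → 5 → 7: 3+8+8 = 19
9 → 5 → 7: 17+8 = 25
The minimum is 19 s via 9 → 6 → 5 → 7.

19 s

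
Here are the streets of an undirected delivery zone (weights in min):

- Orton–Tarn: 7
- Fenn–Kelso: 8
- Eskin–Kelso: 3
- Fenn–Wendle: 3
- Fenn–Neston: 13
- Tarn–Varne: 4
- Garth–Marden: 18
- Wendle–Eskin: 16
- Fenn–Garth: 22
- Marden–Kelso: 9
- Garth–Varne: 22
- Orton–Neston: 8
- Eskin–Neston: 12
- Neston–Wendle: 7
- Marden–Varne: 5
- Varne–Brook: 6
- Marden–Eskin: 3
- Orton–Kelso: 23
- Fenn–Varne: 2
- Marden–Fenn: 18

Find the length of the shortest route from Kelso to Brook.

16 min

Settle nodes by increasing distance from Kelso:
Kelso: 0
Eskin: 3  (via Kelso)
Marden: 6  (via Eskin)
Fenn: 8  (via Kelso)
Varne: 10  (via Fenn)
Wendle: 11  (via Fenn)
Tarn: 14  (via Varne)
Neston: 15  (via Eskin)
Brook: 16  (via Varne)
Shortest route: Kelso–Fenn–Varne–Brook = 16 min.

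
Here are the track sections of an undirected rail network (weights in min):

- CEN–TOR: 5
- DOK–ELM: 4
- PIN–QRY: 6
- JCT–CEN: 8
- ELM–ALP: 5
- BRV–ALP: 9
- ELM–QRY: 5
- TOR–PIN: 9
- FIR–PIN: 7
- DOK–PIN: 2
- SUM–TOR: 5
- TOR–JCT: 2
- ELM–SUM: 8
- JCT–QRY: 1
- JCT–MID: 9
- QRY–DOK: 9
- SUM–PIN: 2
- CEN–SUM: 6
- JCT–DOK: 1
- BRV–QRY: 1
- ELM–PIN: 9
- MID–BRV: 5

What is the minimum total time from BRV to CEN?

9 min

Enumerating some paths:
BRV → QRY → JCT → DOK → PIN → SUM → CEN: 1+1+1+2+2+6 = 13
BRV → QRY → JCT → CEN: 1+1+8 = 10
BRV → QRY → JCT → TOR → CEN: 1+1+2+5 = 9
BRV → QRY → PIN → SUM → CEN: 1+6+2+6 = 15
Cheapest is BRV → QRY → JCT → TOR → CEN at 9 min.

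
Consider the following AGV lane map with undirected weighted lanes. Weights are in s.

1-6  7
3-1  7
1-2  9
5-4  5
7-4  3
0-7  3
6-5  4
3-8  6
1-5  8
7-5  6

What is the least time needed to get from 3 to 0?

Shortest distances from 3:
3: 0
8: 6  (via 3)
1: 7  (via 3)
6: 14  (via 1)
5: 15  (via 1)
2: 16  (via 1)
4: 20  (via 5)
7: 21  (via 5)
0: 24  (via 7)
Shortest route: 3 → 1 → 5 → 7 → 0 = 24 s.

24 s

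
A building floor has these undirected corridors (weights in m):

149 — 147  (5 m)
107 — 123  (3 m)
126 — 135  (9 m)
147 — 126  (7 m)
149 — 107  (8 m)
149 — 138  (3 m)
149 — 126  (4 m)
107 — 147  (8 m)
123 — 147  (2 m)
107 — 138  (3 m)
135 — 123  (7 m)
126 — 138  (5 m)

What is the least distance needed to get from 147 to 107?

5 m

Compare a few routes:
147 → 123 → 107: 2+3 = 5
147 → 149 → 138 → 107: 5+3+3 = 11
147 → 107: 8 = 8
Cheapest is 147 → 123 → 107 at 5 m.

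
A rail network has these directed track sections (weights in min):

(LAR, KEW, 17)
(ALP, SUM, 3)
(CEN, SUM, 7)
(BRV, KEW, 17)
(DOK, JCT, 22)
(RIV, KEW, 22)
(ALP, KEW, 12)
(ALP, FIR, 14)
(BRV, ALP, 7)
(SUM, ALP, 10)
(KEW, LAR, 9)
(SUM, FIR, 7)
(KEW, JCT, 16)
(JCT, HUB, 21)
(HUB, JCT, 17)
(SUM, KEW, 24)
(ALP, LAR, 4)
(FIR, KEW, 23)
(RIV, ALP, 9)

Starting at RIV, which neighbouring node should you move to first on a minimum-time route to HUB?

Enumerating some paths:
RIV–ALP–KEW–JCT–HUB: 9+12+16+21 = 58
RIV–KEW–JCT–HUB: 22+16+21 = 59
The minimum is 58 min via RIV–ALP–KEW–JCT–HUB.
So from RIV the first move is to ALP.

ALP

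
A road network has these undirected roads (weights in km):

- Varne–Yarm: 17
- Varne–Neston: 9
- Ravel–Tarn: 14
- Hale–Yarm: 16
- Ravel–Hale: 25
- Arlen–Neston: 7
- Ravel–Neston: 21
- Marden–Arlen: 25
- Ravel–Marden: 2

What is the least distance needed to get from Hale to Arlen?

49 km

Candidate routes:
Hale - Yarm - Varne - Neston - Ravel - Marden - Arlen: 16+17+9+21+2+25 = 90
Hale - Yarm - Varne - Neston - Arlen: 16+17+9+7 = 49
Hale - Ravel - Neston - Arlen: 25+21+7 = 53
Hale - Ravel - Marden - Arlen: 25+2+25 = 52
The minimum is 49 km via Hale - Yarm - Varne - Neston - Arlen.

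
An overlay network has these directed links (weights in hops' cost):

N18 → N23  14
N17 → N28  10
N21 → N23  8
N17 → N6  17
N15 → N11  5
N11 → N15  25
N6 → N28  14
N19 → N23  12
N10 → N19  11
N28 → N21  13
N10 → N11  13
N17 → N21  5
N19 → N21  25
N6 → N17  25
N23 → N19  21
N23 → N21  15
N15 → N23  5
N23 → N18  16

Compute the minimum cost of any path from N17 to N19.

34 hops' cost

Shortest distances from N17:
N17: 0
N21: 5  (via N17)
N28: 10  (via N17)
N23: 13  (via N21)
N6: 17  (via N17)
N18: 29  (via N23)
N19: 34  (via N23)
Shortest route: N17–N21–N23–N19 = 34 hops' cost.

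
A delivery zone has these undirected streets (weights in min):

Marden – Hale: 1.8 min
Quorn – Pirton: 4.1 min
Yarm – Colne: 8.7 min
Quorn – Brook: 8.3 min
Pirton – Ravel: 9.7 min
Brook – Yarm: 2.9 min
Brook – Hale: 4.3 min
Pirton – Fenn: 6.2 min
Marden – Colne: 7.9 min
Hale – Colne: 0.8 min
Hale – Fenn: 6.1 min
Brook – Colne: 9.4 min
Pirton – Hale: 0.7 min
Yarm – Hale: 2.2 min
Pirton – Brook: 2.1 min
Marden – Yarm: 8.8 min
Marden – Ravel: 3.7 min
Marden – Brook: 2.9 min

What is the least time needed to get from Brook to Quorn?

Running Dijkstra from Brook:
Brook: 0
Pirton: 2.1  (via Brook)
Hale: 2.8  (via Pirton)
Marden: 2.9  (via Brook)
Yarm: 2.9  (via Brook)
Colne: 3.6  (via Hale)
Quorn: 6.2  (via Pirton)
Shortest route: Brook → Pirton → Quorn = 6.2 min.

6.2 min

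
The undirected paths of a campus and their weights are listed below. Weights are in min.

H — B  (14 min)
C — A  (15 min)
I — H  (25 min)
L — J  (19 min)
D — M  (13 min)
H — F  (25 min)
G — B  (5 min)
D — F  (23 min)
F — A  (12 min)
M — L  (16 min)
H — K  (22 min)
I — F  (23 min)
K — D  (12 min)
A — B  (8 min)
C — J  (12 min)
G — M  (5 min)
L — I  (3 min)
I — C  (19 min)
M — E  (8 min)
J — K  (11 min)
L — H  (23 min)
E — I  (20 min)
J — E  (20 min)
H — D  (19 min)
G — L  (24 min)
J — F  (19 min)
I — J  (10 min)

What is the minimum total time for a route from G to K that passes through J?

Shortest G→J: G–M–E–J = 33
Best J to K: J–K costing 11
Total via J: 33 + 11 = 44 min.

44 min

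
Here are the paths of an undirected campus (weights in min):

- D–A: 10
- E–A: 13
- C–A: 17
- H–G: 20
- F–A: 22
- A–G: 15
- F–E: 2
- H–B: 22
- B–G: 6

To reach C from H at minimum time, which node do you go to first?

G

Enumerating some paths:
H–B–G–A–C: 22+6+15+17 = 60
H–G–A–C: 20+15+17 = 52
The minimum is 52 min via H–G–A–C.
So from H the first move is to G.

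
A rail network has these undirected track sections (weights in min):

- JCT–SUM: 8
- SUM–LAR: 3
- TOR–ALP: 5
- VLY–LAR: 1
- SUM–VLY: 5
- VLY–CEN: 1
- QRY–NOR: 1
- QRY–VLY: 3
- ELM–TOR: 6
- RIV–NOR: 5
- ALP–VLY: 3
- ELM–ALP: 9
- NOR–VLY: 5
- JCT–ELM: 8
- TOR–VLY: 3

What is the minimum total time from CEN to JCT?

Compare a few routes:
CEN → VLY → SUM → JCT: 1+5+8 = 14
CEN → VLY → TOR → ELM → JCT: 1+3+6+8 = 18
CEN → VLY → LAR → SUM → JCT: 1+1+3+8 = 13
Cheapest is CEN → VLY → LAR → SUM → JCT at 13 min.

13 min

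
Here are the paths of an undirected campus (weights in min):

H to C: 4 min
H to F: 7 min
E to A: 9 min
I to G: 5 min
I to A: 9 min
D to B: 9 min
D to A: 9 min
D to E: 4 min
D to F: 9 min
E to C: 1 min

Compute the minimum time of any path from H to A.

Shortest distances from H:
H: 0
C: 4  (via H)
E: 5  (via C)
F: 7  (via H)
D: 9  (via E)
A: 14  (via E)
Shortest route: H → C → E → A = 14 min.

14 min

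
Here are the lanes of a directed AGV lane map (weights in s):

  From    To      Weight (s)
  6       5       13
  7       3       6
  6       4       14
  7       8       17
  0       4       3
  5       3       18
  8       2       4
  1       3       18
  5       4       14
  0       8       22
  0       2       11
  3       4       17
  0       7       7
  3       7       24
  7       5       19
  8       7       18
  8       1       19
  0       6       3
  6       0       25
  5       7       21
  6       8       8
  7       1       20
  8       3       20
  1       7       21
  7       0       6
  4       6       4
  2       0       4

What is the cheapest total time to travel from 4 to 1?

31 s

Enumerating some paths:
4 - 6 - 8 - 7 - 1: 4+8+18+20 = 50
4 - 6 - 0 - 7 - 1: 4+25+7+20 = 56
4 - 6 - 8 - 1: 4+8+19 = 31
4 - 6 - 8 - 2 - 0 - 7 - 1: 4+8+4+4+7+20 = 47
The minimum is 31 s via 4 - 6 - 8 - 1.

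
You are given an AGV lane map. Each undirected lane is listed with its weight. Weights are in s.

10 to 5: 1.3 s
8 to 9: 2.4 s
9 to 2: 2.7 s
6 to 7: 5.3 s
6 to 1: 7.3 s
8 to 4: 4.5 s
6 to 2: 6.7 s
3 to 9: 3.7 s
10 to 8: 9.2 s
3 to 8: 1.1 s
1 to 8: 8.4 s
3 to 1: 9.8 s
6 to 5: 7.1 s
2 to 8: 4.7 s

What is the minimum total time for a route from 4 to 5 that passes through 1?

27.3 s

Shortest 4→1: 4 → 8 → 1 = 12.9
Shortest 1→5: 1 → 6 → 5 = 14.4
Total via 1: 12.9 + 14.4 = 27.3 s.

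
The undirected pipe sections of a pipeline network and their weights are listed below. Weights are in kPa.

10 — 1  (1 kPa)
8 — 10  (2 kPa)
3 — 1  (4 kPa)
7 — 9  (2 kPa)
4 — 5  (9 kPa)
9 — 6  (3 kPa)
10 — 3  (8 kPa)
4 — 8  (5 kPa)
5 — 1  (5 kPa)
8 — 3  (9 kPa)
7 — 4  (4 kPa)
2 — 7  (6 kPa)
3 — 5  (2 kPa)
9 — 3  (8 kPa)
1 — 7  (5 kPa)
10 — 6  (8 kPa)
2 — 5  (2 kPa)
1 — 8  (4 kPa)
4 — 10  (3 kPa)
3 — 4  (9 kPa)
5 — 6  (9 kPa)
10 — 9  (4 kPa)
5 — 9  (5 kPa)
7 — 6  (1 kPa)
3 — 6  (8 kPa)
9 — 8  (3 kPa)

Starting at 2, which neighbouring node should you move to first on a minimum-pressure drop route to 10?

5

Enumerating some paths:
2 - 7 - 9 - 10: 6+2+4 = 12
2 - 5 - 1 - 10: 2+5+1 = 8
2 - 5 - 9 - 10: 2+5+4 = 11
2 - 5 - 3 - 1 - 10: 2+2+4+1 = 9
The minimum is 8 kPa via 2 - 5 - 1 - 10.
So from 2 the first move is to 5.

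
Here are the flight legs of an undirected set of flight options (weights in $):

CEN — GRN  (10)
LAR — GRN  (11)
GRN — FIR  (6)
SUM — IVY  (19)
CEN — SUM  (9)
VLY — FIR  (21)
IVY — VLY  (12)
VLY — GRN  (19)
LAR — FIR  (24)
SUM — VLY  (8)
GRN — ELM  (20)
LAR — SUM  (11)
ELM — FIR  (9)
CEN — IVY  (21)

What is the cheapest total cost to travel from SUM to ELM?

$34

Candidate routes:
SUM–VLY–FIR–ELM: 8+21+9 = 38
SUM–LAR–GRN–FIR–ELM: 11+11+6+9 = 37
SUM–CEN–GRN–FIR–ELM: 9+10+6+9 = 34
SUM–CEN–GRN–ELM: 9+10+20 = 39
Cheapest is SUM–CEN–GRN–FIR–ELM at $34.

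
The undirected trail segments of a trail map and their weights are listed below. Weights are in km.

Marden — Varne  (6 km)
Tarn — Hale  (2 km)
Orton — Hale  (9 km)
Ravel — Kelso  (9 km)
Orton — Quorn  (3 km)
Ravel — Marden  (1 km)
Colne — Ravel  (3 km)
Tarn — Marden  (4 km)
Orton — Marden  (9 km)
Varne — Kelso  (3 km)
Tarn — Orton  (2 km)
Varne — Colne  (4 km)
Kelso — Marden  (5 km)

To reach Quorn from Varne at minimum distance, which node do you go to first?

Marden

Enumerating some paths:
Varne - Marden - Tarn - Orton - Quorn: 6+4+2+3 = 15
Varne - Colne - Ravel - Marden - Tarn - Orton - Quorn: 4+3+1+4+2+3 = 17
Varne - Kelso - Marden - Tarn - Orton - Quorn: 3+5+4+2+3 = 17
Varne - Marden - Orton - Quorn: 6+9+3 = 18
Cheapest is Varne - Marden - Tarn - Orton - Quorn at 15 km.
So from Varne the first move is to Marden.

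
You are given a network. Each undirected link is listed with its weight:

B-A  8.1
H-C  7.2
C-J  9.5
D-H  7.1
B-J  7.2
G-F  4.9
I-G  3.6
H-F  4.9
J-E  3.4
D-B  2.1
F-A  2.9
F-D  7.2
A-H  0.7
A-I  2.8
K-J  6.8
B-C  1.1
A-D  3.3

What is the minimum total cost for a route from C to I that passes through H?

10.7

Best C to H: C → H costing 7.2
Shortest H→I: H → A → I = 3.5
Total via H: 7.2 + 3.5 = 10.7.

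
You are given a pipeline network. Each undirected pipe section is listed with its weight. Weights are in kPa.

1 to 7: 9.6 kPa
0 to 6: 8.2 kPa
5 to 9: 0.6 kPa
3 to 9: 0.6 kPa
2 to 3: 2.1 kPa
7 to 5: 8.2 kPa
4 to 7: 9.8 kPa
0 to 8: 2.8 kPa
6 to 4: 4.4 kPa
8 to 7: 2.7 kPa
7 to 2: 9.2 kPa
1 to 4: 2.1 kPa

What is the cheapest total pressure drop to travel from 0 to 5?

13.7 kPa

Candidate routes:
0–8–7–2–3–9–5: 2.8+2.7+9.2+2.1+0.6+0.6 = 18
0–8–7–5: 2.8+2.7+8.2 = 13.7
The minimum is 13.7 kPa via 0–8–7–5.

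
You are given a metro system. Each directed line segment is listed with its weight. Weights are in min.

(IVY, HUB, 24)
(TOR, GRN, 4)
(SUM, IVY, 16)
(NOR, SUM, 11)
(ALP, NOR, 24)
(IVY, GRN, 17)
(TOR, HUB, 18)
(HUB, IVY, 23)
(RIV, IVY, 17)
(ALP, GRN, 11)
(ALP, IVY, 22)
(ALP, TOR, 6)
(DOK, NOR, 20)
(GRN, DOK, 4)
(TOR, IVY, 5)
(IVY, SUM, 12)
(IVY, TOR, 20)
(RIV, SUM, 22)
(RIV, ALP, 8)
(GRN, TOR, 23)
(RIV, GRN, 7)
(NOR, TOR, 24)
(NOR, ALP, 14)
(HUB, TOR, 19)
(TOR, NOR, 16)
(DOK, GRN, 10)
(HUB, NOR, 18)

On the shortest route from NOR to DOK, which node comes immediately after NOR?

Candidate routes:
NOR → ALP → GRN → DOK: 14+11+4 = 29
NOR → TOR → GRN → DOK: 24+4+4 = 32
NOR → ALP → TOR → GRN → DOK: 14+6+4+4 = 28
Cheapest is NOR → ALP → TOR → GRN → DOK at 28 min.
So from NOR the first move is to ALP.

ALP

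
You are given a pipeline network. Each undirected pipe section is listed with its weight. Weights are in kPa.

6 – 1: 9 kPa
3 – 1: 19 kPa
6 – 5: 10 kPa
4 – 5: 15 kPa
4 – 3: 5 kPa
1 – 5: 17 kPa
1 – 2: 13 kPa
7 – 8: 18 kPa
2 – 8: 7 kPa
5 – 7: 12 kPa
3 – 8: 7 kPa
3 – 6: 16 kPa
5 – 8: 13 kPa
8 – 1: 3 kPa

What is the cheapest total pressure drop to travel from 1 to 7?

21 kPa

Candidate routes:
1 - 8 - 5 - 7: 3+13+12 = 28
1 - 8 - 7: 3+18 = 21
1 - 5 - 7: 17+12 = 29
Cheapest is 1 - 8 - 7 at 21 kPa.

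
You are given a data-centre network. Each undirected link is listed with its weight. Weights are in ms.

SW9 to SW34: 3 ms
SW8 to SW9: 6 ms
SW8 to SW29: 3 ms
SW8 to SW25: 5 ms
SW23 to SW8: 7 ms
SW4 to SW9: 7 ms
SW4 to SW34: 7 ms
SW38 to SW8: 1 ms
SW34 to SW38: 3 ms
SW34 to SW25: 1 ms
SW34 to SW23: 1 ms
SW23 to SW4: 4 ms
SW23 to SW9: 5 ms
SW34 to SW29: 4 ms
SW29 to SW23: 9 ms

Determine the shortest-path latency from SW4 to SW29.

9 ms

Running Dijkstra from SW4:
SW4: 0
SW23: 4  (via SW4)
SW34: 5  (via SW23)
SW25: 6  (via SW34)
SW9: 7  (via SW4)
SW38: 8  (via SW34)
SW29: 9  (via SW34)
Shortest route: SW4 → SW23 → SW34 → SW29 = 9 ms.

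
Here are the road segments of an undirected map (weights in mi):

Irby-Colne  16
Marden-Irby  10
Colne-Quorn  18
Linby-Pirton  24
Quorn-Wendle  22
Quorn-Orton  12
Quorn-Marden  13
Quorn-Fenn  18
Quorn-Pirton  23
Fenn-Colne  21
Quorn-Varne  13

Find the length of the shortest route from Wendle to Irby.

45 mi

Settle nodes by increasing distance from Wendle:
Wendle: 0
Quorn: 22  (via Wendle)
Orton: 34  (via Quorn)
Varne: 35  (via Quorn)
Marden: 35  (via Quorn)
Colne: 40  (via Quorn)
Fenn: 40  (via Quorn)
Irby: 45  (via Marden)
Shortest route: Wendle → Quorn → Marden → Irby = 45 mi.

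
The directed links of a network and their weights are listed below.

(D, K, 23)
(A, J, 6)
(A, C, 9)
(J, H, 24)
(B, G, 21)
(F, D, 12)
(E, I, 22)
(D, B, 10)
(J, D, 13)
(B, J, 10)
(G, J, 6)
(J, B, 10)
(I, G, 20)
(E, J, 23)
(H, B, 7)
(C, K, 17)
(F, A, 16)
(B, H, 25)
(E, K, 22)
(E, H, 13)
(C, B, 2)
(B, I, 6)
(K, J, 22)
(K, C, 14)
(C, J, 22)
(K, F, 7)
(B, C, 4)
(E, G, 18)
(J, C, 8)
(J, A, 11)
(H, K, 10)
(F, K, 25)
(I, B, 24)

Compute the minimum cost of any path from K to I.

Candidate routes:
K - F - D - B - I: 7+12+10+6 = 35
K - J - C - B - I: 22+8+2+6 = 38
K - C - B - I: 14+2+6 = 22
K - J - B - I: 22+10+6 = 38
Cheapest is K - C - B - I at 22.

22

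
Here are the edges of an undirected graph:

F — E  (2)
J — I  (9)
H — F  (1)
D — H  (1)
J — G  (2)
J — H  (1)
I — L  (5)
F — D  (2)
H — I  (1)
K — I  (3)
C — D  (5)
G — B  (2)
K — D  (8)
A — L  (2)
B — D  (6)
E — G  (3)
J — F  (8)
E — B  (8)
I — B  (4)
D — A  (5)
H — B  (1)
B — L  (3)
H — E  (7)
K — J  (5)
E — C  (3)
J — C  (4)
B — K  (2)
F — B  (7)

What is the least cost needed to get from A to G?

7

Running Dijkstra from A:
A: 0
L: 2  (via A)
B: 5  (via L)
D: 5  (via A)
H: 6  (via B)
F: 7  (via D)
G: 7  (via B)
Shortest route: A–L–B–G = 7.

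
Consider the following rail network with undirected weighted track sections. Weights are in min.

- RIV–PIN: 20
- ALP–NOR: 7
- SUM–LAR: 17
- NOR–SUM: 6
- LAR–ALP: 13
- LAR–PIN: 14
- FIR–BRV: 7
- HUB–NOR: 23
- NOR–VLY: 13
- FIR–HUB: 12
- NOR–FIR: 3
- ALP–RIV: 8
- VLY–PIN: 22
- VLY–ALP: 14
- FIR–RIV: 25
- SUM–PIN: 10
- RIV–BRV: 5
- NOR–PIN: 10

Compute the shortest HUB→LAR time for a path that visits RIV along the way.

Shortest HUB→RIV: HUB → FIR → BRV → RIV = 24
Shortest RIV→LAR: RIV → ALP → LAR = 21
Total via RIV: 24 + 21 = 45 min.

45 min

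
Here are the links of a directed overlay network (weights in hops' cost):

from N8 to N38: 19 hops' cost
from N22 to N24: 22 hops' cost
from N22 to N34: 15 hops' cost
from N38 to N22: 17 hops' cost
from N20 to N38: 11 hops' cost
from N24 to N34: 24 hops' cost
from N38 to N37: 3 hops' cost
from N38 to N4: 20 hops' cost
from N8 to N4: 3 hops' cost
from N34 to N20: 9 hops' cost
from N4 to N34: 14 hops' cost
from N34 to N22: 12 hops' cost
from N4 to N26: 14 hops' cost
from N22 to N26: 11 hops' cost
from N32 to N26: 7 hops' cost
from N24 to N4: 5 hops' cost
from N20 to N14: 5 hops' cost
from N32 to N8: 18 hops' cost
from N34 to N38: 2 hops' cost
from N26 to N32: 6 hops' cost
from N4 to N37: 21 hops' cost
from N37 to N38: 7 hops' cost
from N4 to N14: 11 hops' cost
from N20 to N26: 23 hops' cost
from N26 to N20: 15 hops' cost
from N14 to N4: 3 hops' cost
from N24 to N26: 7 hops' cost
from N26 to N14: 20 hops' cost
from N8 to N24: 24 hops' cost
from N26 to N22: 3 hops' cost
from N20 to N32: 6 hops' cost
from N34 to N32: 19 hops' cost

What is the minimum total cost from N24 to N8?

31 hops' cost

Compare a few routes:
N24 → N26 → N32 → N8: 7+6+18 = 31
N24 → N4 → N26 → N32 → N8: 5+14+6+18 = 43
The minimum is 31 hops' cost via N24 → N26 → N32 → N8.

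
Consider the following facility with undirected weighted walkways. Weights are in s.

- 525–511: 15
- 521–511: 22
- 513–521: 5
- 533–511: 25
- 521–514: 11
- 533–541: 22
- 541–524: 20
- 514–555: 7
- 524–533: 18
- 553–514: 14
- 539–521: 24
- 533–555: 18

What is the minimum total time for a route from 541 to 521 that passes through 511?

Best 541 to 511: 541 → 533 → 511 costing 47
Best 511 to 521: 511 → 521 costing 22
Total via 511: 47 + 22 = 69 s.

69 s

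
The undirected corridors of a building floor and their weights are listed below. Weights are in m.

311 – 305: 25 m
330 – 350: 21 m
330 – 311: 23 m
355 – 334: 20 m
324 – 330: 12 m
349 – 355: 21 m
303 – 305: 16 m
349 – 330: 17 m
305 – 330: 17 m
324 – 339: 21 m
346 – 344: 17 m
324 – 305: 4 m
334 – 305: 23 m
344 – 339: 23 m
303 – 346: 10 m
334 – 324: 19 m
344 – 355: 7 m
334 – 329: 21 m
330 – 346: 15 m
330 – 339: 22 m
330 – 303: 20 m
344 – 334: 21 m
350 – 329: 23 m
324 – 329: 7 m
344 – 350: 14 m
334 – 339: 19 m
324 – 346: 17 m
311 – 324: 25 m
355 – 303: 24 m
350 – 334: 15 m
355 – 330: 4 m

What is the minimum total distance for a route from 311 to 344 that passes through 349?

68 m

Best 311 to 349: 311–330–349 costing 40
Best 349 to 344: 349–355–344 costing 28
Total via 349: 40 + 28 = 68 m.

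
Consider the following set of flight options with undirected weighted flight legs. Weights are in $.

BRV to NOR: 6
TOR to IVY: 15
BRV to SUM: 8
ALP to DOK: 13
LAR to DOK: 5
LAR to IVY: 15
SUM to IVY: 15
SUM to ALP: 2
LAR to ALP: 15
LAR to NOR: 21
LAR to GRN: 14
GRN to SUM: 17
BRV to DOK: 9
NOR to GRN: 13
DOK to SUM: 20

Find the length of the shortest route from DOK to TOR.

$35

Settle nodes by increasing distance from DOK:
DOK: 0
LAR: 5  (via DOK)
BRV: 9  (via DOK)
ALP: 13  (via DOK)
NOR: 15  (via BRV)
SUM: 15  (via ALP)
GRN: 19  (via LAR)
IVY: 20  (via LAR)
TOR: 35  (via IVY)
Shortest route: DOK–LAR–IVY–TOR = $35.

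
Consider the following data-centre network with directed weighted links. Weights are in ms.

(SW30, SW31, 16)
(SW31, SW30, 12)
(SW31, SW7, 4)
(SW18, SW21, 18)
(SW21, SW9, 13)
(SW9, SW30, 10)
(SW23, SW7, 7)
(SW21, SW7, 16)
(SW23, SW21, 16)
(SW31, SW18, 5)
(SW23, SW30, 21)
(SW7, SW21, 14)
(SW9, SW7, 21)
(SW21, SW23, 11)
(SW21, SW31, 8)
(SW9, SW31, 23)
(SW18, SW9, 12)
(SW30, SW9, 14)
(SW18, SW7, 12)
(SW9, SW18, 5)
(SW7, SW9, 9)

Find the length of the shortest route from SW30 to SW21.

34 ms

Enumerating some paths:
SW30–SW9–SW18–SW21: 14+5+18 = 37
SW30–SW31–SW7–SW21: 16+4+14 = 34
SW30–SW9–SW18–SW7–SW21: 14+5+12+14 = 45
SW30–SW31–SW18–SW21: 16+5+18 = 39
Cheapest is SW30–SW31–SW7–SW21 at 34 ms.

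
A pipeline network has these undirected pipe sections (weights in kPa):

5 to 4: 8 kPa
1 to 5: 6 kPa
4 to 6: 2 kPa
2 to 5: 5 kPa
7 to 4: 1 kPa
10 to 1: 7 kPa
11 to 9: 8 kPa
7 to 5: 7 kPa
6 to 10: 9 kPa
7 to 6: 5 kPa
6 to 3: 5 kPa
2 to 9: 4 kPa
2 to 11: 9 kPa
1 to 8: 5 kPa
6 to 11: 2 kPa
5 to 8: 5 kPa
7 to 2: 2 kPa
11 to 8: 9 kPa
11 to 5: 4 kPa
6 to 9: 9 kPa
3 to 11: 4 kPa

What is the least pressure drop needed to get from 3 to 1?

Enumerating some paths:
3 → 11 → 5 → 1: 4+4+6 = 14
3 → 6 → 11 → 5 → 1: 5+2+4+6 = 17
3 → 11 → 8 → 1: 4+9+5 = 18
Cheapest is 3 → 11 → 5 → 1 at 14 kPa.

14 kPa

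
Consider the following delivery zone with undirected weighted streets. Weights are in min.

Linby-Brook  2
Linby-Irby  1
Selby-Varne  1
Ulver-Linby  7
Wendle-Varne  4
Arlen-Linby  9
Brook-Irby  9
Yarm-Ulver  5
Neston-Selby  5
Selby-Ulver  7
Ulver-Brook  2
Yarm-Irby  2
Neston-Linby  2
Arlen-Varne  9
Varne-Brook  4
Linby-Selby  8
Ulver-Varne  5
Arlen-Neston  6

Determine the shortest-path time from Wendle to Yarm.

Shortest distances from Wendle:
Wendle: 0
Varne: 4  (via Wendle)
Selby: 5  (via Varne)
Brook: 8  (via Varne)
Ulver: 9  (via Varne)
Neston: 10  (via Selby)
Linby: 10  (via Brook)
Irby: 11  (via Linby)
Yarm: 13  (via Irby)
Shortest route: Wendle–Varne–Brook–Linby–Irby–Yarm = 13 min.

13 min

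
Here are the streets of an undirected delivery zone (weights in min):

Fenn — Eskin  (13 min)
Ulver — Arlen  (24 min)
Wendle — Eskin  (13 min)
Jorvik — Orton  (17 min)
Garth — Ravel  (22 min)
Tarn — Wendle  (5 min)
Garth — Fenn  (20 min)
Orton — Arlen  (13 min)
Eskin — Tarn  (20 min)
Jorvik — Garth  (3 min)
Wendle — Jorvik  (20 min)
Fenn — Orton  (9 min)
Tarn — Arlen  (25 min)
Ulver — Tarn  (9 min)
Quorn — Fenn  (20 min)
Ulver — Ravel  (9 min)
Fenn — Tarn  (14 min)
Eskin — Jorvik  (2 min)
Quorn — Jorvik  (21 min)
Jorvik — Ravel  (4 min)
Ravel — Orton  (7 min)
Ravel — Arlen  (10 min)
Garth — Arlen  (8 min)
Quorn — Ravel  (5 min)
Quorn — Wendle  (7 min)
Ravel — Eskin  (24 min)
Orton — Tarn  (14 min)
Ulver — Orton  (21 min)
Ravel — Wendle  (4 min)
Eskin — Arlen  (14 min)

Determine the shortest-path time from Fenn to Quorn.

Running Dijkstra from Fenn:
Fenn: 0
Orton: 9  (via Fenn)
Eskin: 13  (via Fenn)
Tarn: 14  (via Fenn)
Jorvik: 15  (via Eskin)
Ravel: 16  (via Orton)
Garth: 18  (via Jorvik)
Wendle: 19  (via Tarn)
Quorn: 20  (via Fenn)
Shortest route: Fenn–Quorn = 20 min.

20 min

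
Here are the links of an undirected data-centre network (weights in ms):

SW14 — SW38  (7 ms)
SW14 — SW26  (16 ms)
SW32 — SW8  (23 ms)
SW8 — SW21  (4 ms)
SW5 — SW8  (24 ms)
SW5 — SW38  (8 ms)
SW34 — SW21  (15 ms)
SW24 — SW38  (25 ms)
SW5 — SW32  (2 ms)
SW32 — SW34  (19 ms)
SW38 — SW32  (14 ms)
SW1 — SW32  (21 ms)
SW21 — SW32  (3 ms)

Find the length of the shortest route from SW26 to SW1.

Settle nodes by increasing distance from SW26:
SW26: 0
SW14: 16  (via SW26)
SW38: 23  (via SW14)
SW5: 31  (via SW38)
SW32: 33  (via SW5)
SW21: 36  (via SW32)
SW8: 40  (via SW21)
SW24: 48  (via SW38)
SW34: 51  (via SW21)
SW1: 54  (via SW32)
Shortest route: SW26–SW14–SW38–SW5–SW32–SW1 = 54 ms.

54 ms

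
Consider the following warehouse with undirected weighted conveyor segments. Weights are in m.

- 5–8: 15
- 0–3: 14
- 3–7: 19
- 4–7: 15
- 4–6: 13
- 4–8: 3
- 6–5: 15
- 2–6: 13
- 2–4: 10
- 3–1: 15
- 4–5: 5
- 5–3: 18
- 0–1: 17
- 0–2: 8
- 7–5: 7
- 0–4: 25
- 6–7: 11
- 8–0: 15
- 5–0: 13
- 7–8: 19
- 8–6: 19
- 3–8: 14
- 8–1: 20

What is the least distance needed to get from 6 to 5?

Compare a few routes:
6 → 4 → 5: 13+5 = 18
6 → 7 → 5: 11+7 = 18
6 → 5: 15 = 15
6 → 8 → 4 → 5: 19+3+5 = 27
Cheapest is 6 → 5 at 15 m.

15 m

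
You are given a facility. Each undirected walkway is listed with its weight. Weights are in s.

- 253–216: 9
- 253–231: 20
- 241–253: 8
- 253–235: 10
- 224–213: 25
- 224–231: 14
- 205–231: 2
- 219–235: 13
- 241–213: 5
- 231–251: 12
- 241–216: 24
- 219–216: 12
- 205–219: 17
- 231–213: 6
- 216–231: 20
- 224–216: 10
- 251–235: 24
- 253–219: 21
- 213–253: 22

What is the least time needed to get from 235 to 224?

Running Dijkstra from 235:
235: 0
253: 10  (via 235)
219: 13  (via 235)
241: 18  (via 253)
216: 19  (via 253)
213: 23  (via 241)
251: 24  (via 235)
224: 29  (via 216)
Shortest route: 235 → 253 → 216 → 224 = 29 s.

29 s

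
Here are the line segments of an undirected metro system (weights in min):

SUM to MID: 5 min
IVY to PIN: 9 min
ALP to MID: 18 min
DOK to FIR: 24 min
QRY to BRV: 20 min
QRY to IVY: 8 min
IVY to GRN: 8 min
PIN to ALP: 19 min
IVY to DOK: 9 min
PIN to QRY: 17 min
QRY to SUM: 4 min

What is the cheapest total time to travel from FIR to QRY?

Shortest distances from FIR:
FIR: 0
DOK: 24  (via FIR)
IVY: 33  (via DOK)
QRY: 41  (via IVY)
Shortest route: FIR–DOK–IVY–QRY = 41 min.

41 min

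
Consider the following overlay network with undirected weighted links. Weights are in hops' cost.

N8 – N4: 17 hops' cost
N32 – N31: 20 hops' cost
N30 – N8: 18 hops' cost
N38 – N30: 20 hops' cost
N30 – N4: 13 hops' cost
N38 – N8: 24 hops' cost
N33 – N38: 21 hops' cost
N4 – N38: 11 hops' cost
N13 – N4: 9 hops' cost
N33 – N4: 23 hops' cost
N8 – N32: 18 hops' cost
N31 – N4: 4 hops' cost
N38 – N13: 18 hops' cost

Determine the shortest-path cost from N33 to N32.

Compare a few routes:
N33 - N38 - N4 - N31 - N32: 21+11+4+20 = 56
N33 - N4 - N31 - N32: 23+4+20 = 47
The minimum is 47 hops' cost via N33 - N4 - N31 - N32.

47 hops' cost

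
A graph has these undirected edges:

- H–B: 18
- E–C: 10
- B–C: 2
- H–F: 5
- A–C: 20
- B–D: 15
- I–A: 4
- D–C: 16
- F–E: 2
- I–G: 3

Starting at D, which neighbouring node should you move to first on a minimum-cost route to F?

C

Candidate routes:
D → C → E → F: 16+10+2 = 28
D → B → C → E → F: 15+2+10+2 = 29
The minimum is 28 via D → C → E → F.
So from D the first move is to C.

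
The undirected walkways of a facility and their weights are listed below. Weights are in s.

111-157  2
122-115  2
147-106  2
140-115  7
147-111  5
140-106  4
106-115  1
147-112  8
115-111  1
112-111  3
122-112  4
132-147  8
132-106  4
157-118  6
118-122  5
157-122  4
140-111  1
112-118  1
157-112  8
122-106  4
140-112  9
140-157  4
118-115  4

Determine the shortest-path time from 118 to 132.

Running Dijkstra from 118:
118: 0
112: 1  (via 118)
111: 4  (via 112)
115: 4  (via 118)
106: 5  (via 115)
122: 5  (via 118)
140: 5  (via 111)
157: 6  (via 118)
147: 7  (via 106)
132: 9  (via 106)
Shortest route: 118–115–106–132 = 9 s.

9 s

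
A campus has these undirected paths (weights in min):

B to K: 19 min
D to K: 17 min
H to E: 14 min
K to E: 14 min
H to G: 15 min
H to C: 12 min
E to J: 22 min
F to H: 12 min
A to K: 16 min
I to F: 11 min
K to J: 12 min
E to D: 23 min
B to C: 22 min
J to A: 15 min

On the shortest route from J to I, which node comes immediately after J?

Compare a few routes:
J–A–K–E–H–F–I: 15+16+14+14+12+11 = 82
J–E–H–F–I: 22+14+12+11 = 59
J–K–E–H–F–I: 12+14+14+12+11 = 63
Cheapest is J–E–H–F–I at 59 min.
So from J the first move is to E.

E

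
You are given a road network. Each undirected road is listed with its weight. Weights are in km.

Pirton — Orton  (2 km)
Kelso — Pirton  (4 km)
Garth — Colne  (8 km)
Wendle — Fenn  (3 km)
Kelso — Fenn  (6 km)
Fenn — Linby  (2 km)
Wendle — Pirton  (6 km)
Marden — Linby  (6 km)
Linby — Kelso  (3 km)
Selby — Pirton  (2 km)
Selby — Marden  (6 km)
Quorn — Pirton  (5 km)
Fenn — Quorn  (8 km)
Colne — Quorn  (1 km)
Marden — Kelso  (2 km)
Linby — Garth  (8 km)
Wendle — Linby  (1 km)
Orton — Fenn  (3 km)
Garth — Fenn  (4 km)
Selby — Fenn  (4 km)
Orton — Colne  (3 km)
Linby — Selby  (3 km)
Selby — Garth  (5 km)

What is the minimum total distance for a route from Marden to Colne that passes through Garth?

19 km

Best Marden to Garth: Marden → Selby → Garth costing 11
Best Garth to Colne: Garth → Colne costing 8
Total via Garth: 11 + 8 = 19 km.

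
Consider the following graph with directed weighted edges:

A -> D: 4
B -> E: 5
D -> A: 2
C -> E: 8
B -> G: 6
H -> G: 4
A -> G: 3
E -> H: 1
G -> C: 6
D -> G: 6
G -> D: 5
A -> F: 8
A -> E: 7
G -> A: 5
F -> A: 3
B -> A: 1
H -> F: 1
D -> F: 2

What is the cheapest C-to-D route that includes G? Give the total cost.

18

Best C to G: C–E–H–G costing 13
Best G to D: G–D costing 5
Total via G: 13 + 5 = 18.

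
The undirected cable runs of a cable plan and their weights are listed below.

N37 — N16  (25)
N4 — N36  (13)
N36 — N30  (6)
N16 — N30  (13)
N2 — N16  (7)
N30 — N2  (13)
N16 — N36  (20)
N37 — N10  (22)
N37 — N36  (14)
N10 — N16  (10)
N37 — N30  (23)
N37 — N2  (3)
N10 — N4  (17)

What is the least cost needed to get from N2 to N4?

30

Shortest distances from N2:
N2: 0
N37: 3  (via N2)
N16: 7  (via N2)
N30: 13  (via N2)
N10: 17  (via N16)
N36: 17  (via N37)
N4: 30  (via N36)
Shortest route: N2–N37–N36–N4 = 30.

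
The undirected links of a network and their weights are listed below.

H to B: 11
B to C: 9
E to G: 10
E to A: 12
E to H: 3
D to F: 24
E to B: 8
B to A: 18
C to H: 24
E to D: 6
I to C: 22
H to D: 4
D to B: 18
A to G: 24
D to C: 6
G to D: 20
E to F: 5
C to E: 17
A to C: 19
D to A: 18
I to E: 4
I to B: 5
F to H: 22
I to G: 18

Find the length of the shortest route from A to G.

Enumerating some paths:
A - G: 24 = 24
A - E - G: 12+10 = 22
The minimum is 22 via A - E - G.

22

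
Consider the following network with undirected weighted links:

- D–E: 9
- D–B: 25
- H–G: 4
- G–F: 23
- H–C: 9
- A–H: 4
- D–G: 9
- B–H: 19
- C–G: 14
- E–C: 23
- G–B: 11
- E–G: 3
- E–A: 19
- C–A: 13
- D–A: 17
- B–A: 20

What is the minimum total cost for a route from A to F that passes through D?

Best A to D: A → D costing 17
Best D to F: D → G → F costing 32
Total via D: 17 + 32 = 49.

49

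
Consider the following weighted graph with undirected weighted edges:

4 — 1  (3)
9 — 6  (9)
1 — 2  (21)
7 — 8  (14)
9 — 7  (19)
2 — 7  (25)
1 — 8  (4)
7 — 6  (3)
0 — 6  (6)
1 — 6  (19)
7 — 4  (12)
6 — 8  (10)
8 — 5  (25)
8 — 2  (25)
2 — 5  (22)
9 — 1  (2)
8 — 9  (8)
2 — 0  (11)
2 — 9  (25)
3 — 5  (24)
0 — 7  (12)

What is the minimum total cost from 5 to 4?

32

Running Dijkstra from 5:
5: 0
2: 22  (via 5)
3: 24  (via 5)
8: 25  (via 5)
1: 29  (via 8)
9: 31  (via 1)
4: 32  (via 1)
Shortest route: 5 → 8 → 1 → 4 = 32.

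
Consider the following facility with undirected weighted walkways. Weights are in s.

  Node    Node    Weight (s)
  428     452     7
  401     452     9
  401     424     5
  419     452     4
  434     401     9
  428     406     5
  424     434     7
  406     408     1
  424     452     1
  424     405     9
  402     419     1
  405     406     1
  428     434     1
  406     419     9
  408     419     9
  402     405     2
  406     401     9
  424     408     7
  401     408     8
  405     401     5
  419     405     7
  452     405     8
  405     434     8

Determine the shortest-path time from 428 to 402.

Settle nodes by increasing distance from 428:
428: 0
434: 1  (via 428)
406: 5  (via 428)
405: 6  (via 406)
408: 6  (via 406)
452: 7  (via 428)
424: 8  (via 434)
402: 8  (via 405)
Shortest route: 428–406–405–402 = 8 s.

8 s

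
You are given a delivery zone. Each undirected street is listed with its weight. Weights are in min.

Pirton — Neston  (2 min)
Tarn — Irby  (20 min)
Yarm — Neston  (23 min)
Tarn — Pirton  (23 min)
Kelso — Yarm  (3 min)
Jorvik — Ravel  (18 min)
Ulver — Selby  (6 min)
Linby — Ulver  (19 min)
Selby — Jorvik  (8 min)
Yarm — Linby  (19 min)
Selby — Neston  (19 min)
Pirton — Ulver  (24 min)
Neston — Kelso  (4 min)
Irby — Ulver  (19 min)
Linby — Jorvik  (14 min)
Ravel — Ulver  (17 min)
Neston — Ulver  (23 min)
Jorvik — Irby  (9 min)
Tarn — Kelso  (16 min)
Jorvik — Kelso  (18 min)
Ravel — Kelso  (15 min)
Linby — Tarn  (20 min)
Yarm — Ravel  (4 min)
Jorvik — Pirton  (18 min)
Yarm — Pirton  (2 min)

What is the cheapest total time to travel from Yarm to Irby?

29 min

Compare a few routes:
Yarm–Kelso–Jorvik–Irby: 3+18+9 = 30
Yarm–Pirton–Jorvik–Irby: 2+18+9 = 29
Yarm–Ravel–Jorvik–Irby: 4+18+9 = 31
Cheapest is Yarm–Pirton–Jorvik–Irby at 29 min.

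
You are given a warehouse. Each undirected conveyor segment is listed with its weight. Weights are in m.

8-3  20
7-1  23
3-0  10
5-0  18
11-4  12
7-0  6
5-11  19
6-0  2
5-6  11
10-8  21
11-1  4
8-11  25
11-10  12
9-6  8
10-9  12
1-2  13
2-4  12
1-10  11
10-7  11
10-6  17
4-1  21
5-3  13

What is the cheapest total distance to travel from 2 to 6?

41 m

Candidate routes:
2 → 1 → 10 → 7 → 0 → 6: 13+11+11+6+2 = 43
2 → 1 → 10 → 6: 13+11+17 = 41
The minimum is 41 m via 2 → 1 → 10 → 6.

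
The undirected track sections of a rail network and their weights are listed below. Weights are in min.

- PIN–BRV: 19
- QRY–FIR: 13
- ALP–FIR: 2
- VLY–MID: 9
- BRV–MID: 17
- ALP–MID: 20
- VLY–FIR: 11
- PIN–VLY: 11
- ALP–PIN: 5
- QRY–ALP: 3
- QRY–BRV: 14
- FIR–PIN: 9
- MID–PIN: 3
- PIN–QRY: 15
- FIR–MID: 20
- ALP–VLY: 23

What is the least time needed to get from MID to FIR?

Candidate routes:
MID → VLY → FIR: 9+11 = 20
MID → PIN → FIR: 3+9 = 12
MID → PIN → ALP → FIR: 3+5+2 = 10
Cheapest is MID → PIN → ALP → FIR at 10 min.

10 min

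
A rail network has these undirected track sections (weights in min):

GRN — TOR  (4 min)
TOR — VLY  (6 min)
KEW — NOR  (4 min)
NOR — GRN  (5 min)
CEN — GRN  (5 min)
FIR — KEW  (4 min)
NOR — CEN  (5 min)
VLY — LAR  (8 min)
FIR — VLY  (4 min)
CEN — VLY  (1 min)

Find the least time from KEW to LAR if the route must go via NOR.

18 min

Best KEW to NOR: KEW → NOR costing 4
Best NOR to LAR: NOR → CEN → VLY → LAR costing 14
Total via NOR: 4 + 14 = 18 min.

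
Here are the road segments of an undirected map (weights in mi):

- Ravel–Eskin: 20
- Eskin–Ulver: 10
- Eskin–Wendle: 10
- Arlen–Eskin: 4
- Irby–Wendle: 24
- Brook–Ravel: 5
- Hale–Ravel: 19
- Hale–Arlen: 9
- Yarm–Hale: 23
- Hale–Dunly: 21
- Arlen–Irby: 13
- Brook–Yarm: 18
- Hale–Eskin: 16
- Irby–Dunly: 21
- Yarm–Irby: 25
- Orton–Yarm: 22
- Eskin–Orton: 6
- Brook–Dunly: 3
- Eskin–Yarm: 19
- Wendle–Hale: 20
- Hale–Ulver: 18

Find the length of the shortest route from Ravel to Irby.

29 mi

Candidate routes:
Ravel → Brook → Yarm → Irby: 5+18+25 = 48
Ravel → Hale → Arlen → Irby: 19+9+13 = 41
Ravel → Brook → Dunly → Irby: 5+3+21 = 29
Ravel → Eskin → Arlen → Irby: 20+4+13 = 37
The minimum is 29 mi via Ravel → Brook → Dunly → Irby.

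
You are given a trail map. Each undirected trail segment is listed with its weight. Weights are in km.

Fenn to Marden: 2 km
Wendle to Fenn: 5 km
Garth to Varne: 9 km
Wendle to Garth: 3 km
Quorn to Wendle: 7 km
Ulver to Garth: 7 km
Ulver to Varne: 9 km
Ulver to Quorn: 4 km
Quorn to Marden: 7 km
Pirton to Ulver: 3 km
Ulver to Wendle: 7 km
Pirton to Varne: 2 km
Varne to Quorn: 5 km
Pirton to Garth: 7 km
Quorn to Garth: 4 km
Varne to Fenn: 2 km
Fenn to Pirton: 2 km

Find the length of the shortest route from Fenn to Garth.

Enumerating some paths:
Fenn - Wendle - Garth: 5+3 = 8
Fenn - Pirton - Garth: 2+7 = 9
Fenn - Varne - Garth: 2+9 = 11
Fenn - Varne - Pirton - Garth: 2+2+7 = 11
Cheapest is Fenn - Wendle - Garth at 8 km.

8 km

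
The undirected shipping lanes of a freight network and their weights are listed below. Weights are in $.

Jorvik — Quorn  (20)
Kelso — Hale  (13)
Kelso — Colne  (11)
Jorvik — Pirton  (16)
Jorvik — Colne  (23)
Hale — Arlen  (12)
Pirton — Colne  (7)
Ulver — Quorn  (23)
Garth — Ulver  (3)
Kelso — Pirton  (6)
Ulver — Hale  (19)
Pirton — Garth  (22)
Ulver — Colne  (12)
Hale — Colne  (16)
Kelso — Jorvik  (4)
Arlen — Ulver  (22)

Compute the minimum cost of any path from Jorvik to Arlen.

Shortest distances from Jorvik:
Jorvik: 0
Kelso: 4  (via Jorvik)
Pirton: 10  (via Kelso)
Colne: 15  (via Kelso)
Hale: 17  (via Kelso)
Quorn: 20  (via Jorvik)
Ulver: 27  (via Colne)
Arlen: 29  (via Hale)
Shortest route: Jorvik → Kelso → Hale → Arlen = $29.

$29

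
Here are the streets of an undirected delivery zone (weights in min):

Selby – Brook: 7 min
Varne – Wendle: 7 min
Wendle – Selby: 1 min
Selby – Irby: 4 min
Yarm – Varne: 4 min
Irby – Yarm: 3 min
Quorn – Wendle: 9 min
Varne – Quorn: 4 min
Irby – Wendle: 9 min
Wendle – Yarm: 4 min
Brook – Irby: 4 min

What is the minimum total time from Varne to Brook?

11 min

Compare a few routes:
Varne–Yarm–Irby–Brook: 4+3+4 = 11
Varne–Wendle–Selby–Irby–Brook: 7+1+4+4 = 16
Varne–Wendle–Selby–Brook: 7+1+7 = 15
Varne–Yarm–Wendle–Selby–Brook: 4+4+1+7 = 16
Cheapest is Varne–Yarm–Irby–Brook at 11 min.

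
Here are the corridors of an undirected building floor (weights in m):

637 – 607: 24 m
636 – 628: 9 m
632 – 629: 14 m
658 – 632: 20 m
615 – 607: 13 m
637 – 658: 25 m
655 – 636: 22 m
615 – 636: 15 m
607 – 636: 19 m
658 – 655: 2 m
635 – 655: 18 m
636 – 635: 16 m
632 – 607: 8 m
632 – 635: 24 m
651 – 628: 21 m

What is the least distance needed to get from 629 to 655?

36 m

Candidate routes:
629 → 632 → 658 → 655: 14+20+2 = 36
629 → 632 → 607 → 636 → 655: 14+8+19+22 = 63
629 → 632 → 635 → 655: 14+24+18 = 56
The minimum is 36 m via 629 → 632 → 658 → 655.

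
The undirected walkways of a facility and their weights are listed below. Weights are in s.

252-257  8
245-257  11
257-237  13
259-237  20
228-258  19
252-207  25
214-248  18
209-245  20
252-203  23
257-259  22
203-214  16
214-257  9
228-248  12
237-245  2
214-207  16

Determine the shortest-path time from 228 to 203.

Shortest distances from 228:
228: 0
248: 12  (via 228)
258: 19  (via 228)
214: 30  (via 248)
257: 39  (via 214)
203: 46  (via 214)
Shortest route: 228–248–214–203 = 46 s.

46 s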